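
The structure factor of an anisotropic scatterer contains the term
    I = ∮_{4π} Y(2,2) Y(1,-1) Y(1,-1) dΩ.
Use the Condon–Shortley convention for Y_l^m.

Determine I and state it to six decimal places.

Rules hold: Σm=0, L=4 even, 1≤1≤3.
N = 5·3·3 = 45
Δ = 2!·2!·0!/5! = 1/30
Racah Σ t=1..1: t=1:−1/1 = -1/1
⇒ 3j(2 1 1; 0 0 0)² = 2/15, sgn +1
Racah Σ t=0..0: t=0:+1/4 = 1/4
⇒ 3j(2 1 1; 2 -1 -1)² = 1/5, sgn +1
4πI² = N·(3j₀)²·(3jₘ)² = 6/5
I = +1·√(1.2/4π) = 0.30901936

0.309019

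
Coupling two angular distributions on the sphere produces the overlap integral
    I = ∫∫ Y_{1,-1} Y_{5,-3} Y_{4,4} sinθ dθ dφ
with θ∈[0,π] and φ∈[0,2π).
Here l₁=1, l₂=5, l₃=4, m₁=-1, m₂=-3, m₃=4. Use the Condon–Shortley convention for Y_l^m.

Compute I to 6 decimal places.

Checks pass: Σm=0; 10 even; l₃=4∈[4,6].
(2·1+1)(2·5+1)(2·4+1) = 297
Δ: 2! 0! 8! / 11! → 1/495
sum: t=1:−1/576 = -1/576
3j²(1 5 4; 0 0 0) = Δ·Π!·Σ² = 5/99  (sign -1)
sum: t=2:+1/80640 = 1/80640
3j²(1 5 4; -1 -3 4) = Δ·Π!·Σ² = 1/495  (sign +1)
combine: 4πI² = 297·5/99·1/495 = 1/33
take √, sign -1: I = -0.04910640

-0.049106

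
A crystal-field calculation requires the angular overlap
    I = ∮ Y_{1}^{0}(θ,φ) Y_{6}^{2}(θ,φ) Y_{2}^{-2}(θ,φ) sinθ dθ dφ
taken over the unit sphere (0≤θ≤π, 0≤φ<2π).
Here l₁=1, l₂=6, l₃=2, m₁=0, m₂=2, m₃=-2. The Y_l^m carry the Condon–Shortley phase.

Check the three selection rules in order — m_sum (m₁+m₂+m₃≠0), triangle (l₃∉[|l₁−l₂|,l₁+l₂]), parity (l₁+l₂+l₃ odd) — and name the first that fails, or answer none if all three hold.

triangle

m₁+m₂+m₃ = 0 + 2 − 2 = 0  ✓
triangle: |1−6|=5 ≤ l₃=2 ≤ 1+6=7  ✗
parity: l₁+l₂+l₃ = 9 is odd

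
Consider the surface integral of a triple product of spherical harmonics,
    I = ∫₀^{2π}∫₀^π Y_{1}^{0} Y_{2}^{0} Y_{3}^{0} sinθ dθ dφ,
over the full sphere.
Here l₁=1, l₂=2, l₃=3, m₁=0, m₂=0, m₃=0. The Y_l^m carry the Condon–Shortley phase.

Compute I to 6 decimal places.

0.247767

Checks pass: Σm=0; 6 even; l₃=3∈[1,3].
(2·1+1)(2·2+1)(2·3+1) = 105
Δ: 0! 2! 4! / 7! → 1/105
sum: t=0:+1/4 = 1/4
3j²(1 2 3; 0 0 0) = Δ·Π!·Σ² = 3/35  (sign -1)
(m-triple is (0,0,0) — same symbol as above.)
combine: 4πI² = 105·3/35·3/35 = 27/35
take √, sign +1: I = 0.24776670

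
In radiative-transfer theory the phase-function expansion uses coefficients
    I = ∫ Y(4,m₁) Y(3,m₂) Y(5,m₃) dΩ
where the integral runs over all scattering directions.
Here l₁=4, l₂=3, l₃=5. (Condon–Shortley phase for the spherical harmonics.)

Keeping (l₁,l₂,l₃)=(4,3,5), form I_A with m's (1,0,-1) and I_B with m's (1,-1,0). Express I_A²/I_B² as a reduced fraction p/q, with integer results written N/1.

722/5

Shared (l₁,l₂,l₃)=(4,3,5): N and (l;000)² cancel in I_A²/I_B².
A: Δ = 2!·6!·4!/13! = 1/180180; Racah Σ t=0..2: t=0:+1/432 t=1:−1/192 t=2:+1/1440 = -19/8640; ⇒ 3j(4 3 5; 1 0 -1)² = 361/30030, sgn -1
B: Δ = 2!·6!·4!/13! = 1/180180; Racah Σ t=0..2: t=0:+1/288 t=1:−1/288 t=2:+1/5760 = 1/5760; ⇒ 3j(4 3 5; 1 -1 0)² = 1/12012, sgn -1
I_A²/I_B² = (361/30030)/(1/12012) = 722/5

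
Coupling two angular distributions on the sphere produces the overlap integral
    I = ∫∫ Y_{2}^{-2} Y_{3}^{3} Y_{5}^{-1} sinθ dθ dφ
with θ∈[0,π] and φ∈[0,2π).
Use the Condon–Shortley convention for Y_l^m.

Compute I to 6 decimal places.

-0.023961

Checks pass: Σm=0; 10 even; l₃=5∈[1,5].
(2·2+1)(2·3+1)(2·5+1) = 385
Δ: 0! 4! 6! / 11! → 1/2310
sum: t=0:+1/144 = 1/144
3j²(2 3 5; 0 0 0) = Δ·Π!·Σ² = 10/231  (sign -1)
sum: t=0:+1/17280 = 1/17280
3j²(2 3 5; -2 3 -1) = Δ·Π!·Σ² = 1/2310  (sign +1)
combine: 4πI² = 385·10/231·1/2310 = 5/693
take √, sign -1: I = -0.02396147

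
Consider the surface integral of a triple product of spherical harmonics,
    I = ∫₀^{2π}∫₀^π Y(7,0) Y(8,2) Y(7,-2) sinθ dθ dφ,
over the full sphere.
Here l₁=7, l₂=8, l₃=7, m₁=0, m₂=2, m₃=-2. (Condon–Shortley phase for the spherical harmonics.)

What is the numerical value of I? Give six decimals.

Rules hold: Σm=0, L=22 even, 1≤7≤15.
N = 15·17·15 = 3825
Δ = 8!·6!·8!/23! = 1/22086194130
Racah Σ t=1..7: t=1:−1/18289152000 t=2:+1/248832000 t=3:−1/24883200 t=4:+1/11943936 t=5:−1/24883200 t=6:+1/248832000 t=7:−1/18289152000 = 11/975421440
⇒ 3j(7 8 7; 0 0 0)² = 1750/289731, sgn -1
Racah Σ t=2..7: t=2:+1/6967296000 t=3:−1/174182400 t=4:+1/29859840 t=5:−1/24883200 t=6:+1/99532800 t=7:−1/2612736000 = -11/4180377600
⇒ 3j(7 8 7; 0 2 -2)² = 175/193154, sgn +1
4πI² = N·(3j₀)²·(3jₘ)² = 11484375/548653937
I = -1·√(0.0209319/4π) = -0.04081309

-0.040813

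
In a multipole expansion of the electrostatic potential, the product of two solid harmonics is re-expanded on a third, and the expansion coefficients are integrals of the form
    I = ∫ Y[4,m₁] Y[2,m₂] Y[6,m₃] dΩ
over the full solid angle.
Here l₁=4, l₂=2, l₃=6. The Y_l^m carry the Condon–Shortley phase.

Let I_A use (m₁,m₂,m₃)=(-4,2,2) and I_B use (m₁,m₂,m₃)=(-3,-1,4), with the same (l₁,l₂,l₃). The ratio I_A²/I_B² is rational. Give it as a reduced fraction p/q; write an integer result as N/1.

Same 4,2,6: normalisation and zero-m 3j drop out of the ratio.
A: Δ: 0! 8! 4! / 13! → 1/6435; sum: t=0:+1/967680 = 1/967680; 3j²(4 2 6; -4 2 2) = Δ·Π!·Σ² = 1/6435  (sign +1)
B: Δ: 0! 8! 4! / 13! → 1/6435; sum: t=0:+1/30240 = 1/30240; 3j²(4 2 6; -3 -1 4) = Δ·Π!·Σ² = 16/429  (sign +1)
I_A²/I_B² = (1/6435)/(16/429) = 1/240

1/240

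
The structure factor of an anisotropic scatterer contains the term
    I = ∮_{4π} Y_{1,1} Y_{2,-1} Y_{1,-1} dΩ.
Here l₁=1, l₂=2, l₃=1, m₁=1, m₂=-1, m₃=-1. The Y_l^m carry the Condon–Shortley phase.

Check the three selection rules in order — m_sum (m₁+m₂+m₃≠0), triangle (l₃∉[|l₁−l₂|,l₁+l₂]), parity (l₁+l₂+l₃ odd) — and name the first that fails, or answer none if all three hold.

m₁+m₂+m₃ = 1 − 1 − 1 = -1  ✗
triangle: |1−2|=1 ≤ l₃=1 ≤ 1+2=3
parity: l₁+l₂+l₃ = 4 is even

m_sum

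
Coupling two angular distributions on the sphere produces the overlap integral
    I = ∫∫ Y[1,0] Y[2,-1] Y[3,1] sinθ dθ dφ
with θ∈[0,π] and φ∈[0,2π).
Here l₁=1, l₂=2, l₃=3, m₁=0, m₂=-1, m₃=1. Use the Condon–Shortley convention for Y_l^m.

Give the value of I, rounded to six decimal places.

Checks pass: Σm=0; 6 even; l₃=3∈[1,3].
(2·1+1)(2·2+1)(2·3+1) = 105
Δ: 0! 2! 4! / 7! → 1/105
sum: t=0:+1/4 = 1/4
3j²(1 2 3; 0 0 0) = Δ·Π!·Σ² = 3/35  (sign -1)
sum: t=0:+1/6 = 1/6
3j²(1 2 3; 0 -1 1) = Δ·Π!·Σ² = 8/105  (sign +1)
combine: 4πI² = 105·3/35·8/105 = 24/35
take √, sign -1: I = -0.23359668

-0.233597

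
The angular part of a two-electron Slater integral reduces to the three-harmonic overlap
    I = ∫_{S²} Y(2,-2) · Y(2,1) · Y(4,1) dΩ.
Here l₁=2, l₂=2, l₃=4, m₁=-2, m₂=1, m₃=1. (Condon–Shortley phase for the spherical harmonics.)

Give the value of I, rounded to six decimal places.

-0.090112

m-sum 0 ✓  L=8 even ✓  0≤4≤4 ✓
Π(2lᵢ+1) = 5×5×9 = 225
triangle coeff Δ(2,2,4) = 1/630
Σ_t [0,0]: t=0:+1/16 = 1/16
(3j)²=2/35 [(2 2 4; 0 0 0)], sign=+1
Σ_t [0,0]: t=0:+1/144 = 1/144
(3j)²=1/126 [(2 2 4; -2 1 1)], sign=-1
⇒ 4πI² = 5/49
I = (-1)√(5/49/(4π)) = -0.09011188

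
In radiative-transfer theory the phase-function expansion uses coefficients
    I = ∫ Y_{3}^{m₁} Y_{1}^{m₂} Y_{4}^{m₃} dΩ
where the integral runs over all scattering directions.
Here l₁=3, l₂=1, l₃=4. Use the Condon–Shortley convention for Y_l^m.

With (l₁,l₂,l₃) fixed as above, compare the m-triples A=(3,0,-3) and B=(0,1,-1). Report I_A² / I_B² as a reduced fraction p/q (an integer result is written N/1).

7/10

Same 3,1,4: normalisation and zero-m 3j drop out of the ratio.
A: Δ: 0! 6! 2! / 9! → 1/252; sum: t=0:+1/720 = 1/720; 3j²(3 1 4; 3 0 -3) = Δ·Π!·Σ² = 1/36  (sign -1)
B: Δ: 0! 6! 2! / 9! → 1/252; sum: t=0:+1/72 = 1/72; 3j²(3 1 4; 0 1 -1) = Δ·Π!·Σ² = 5/126  (sign -1)
I_A²/I_B² = (1/36)/(5/126) = 7/10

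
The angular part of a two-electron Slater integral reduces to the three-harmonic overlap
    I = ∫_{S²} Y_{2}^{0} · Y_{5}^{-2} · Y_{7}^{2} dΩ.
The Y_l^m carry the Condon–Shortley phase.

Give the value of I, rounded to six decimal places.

Checks pass: Σm=0; 14 even; l₃=7∈[3,7].
(2·2+1)(2·5+1)(2·7+1) = 825
Δ: 0! 4! 10! / 15! → 1/15015
sum: t=0:+1/57600 = 1/57600
3j²(2 5 7; 0 0 0) = Δ·Π!·Σ² = 21/715  (sign -1)
sum: t=0:+1/120960 = 1/120960
3j²(2 5 7; 0 -2 2) = Δ·Π!·Σ² = 24/1001  (sign -1)
combine: 4πI² = 825·21/715·24/1001 = 1080/1859
take √, sign +1: I = 0.21501425

0.215014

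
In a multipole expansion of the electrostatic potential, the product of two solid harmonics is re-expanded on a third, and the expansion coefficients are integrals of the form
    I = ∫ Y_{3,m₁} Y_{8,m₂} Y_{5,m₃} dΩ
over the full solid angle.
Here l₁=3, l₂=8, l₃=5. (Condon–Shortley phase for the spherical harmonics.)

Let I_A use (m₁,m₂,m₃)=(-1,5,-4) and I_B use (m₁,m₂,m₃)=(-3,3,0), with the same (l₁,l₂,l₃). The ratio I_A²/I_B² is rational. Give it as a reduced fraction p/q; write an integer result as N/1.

65/14

Shared (l₁,l₂,l₃)=(3,8,5): N and (l;000)² cancel in I_A²/I_B².
A: Δ = 6!·0!·10!/17! = 1/136136; Racah Σ t=4..4: t=4:+1/17418240 = 1/17418240; ⇒ 3j(3 8 5; -1 5 -4)² = 15/952, sgn -1
B: Δ = 6!·0!·10!/17! = 1/136136; Racah Σ t=6..6: t=6:+1/10368000 = 1/10368000; ⇒ 3j(3 8 5; -3 3 0)² = 3/884, sgn -1
I_A²/I_B² = (15/952)/(3/884) = 65/14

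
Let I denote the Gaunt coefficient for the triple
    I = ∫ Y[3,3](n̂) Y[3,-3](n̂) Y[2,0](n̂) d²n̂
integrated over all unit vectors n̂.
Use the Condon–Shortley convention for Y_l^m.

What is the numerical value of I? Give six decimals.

Rules hold: Σm=0, L=8 even, 0≤2≤6.
N = 7·7·5 = 245
Δ = 4!·2!·2!/9! = 1/3780
Racah Σ t=1..3: t=1:−1/24 t=2:+1/4 t=3:−1/24 = 1/6
⇒ 3j(3 3 2; 0 0 0)² = 4/105, sgn +1
Racah Σ t=0..0: t=0:+1/96 = 1/96
⇒ 3j(3 3 2; 3 -3 0)² = 5/84, sgn +1
4πI² = N·(3j₀)²·(3jₘ)² = 5/9
I = +1·√(0.555556/4π) = 0.21026104

0.210261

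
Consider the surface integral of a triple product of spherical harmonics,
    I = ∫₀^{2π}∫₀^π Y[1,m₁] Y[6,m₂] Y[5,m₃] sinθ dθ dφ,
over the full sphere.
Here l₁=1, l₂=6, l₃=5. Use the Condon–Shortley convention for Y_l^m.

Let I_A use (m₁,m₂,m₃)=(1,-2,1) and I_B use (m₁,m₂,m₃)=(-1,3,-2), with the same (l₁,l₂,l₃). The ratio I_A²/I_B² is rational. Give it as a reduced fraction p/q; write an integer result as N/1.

7/9

Same 1,6,5: normalisation and zero-m 3j drop out of the ratio.
A: Δ: 2! 0! 10! / 13! → 1/858; sum: t=0:+1/34560 = 1/34560; 3j²(1 6 5; 1 -2 1) = Δ·Π!·Σ² = 14/429  (sign +1)
B: Δ: 2! 0! 10! / 13! → 1/858; sum: t=2:+1/60480 = 1/60480; 3j²(1 6 5; -1 3 -2) = Δ·Π!·Σ² = 6/143  (sign -1)
I_A²/I_B² = (14/429)/(6/143) = 7/9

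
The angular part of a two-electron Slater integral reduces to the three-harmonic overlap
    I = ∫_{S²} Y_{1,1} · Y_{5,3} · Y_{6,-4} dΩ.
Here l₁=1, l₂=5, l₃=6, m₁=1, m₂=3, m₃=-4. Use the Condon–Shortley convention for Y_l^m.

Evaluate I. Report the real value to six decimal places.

0.274090

m-sum 0 ✓  L=12 even ✓  4≤6≤6 ✓
Π(2lᵢ+1) = 3×11×13 = 429
triangle coeff Δ(1,5,6) = 1/858
Σ_t [0,0]: t=0:+1/14400 = 1/14400
(3j)²=6/143 [(1 5 6; 0 0 0)], sign=+1
Σ_t [0,0]: t=0:+1/161280 = 1/161280
(3j)²=15/286 [(1 5 6; 1 3 -4)], sign=+1
⇒ 4πI² = 135/143
I = (+1)√(135/143/(4π)) = 0.27409047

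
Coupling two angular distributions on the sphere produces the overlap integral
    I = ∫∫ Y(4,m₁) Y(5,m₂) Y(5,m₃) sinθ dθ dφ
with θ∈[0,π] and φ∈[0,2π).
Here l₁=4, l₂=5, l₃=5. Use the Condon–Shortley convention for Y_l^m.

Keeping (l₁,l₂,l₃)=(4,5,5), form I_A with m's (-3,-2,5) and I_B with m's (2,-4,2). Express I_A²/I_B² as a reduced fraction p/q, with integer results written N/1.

7/5

Same 4,5,5: normalisation and zero-m 3j drop out of the ratio.
A: Δ: 4! 4! 6! / 15! → 1/3153150; sum: t=3:−1/103680 = -1/103680; 3j²(4 5 5; -3 -2 5) = Δ·Π!·Σ² = 7/429  (sign -1)
B: Δ: 4! 4! 6! / 15! → 1/3153150; sum: t=0:+1/11520 t=1:−1/25920 = 1/20736; 3j²(4 5 5; 2 -4 2) = Δ·Π!·Σ² = 5/429  (sign -1)
I_A²/I_B² = (7/429)/(5/429) = 7/5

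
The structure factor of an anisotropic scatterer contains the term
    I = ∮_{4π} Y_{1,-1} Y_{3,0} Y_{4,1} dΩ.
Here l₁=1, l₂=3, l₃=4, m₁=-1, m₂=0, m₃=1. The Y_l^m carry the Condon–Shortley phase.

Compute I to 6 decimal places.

Checks pass: Σm=0; 8 even; l₃=4∈[2,4].
(2·1+1)(2·3+1)(2·4+1) = 189
Δ: 0! 2! 6! / 9! → 1/252
sum: t=0:+1/36 = 1/36
3j²(1 3 4; 0 0 0) = Δ·Π!·Σ² = 4/63  (sign +1)
sum: t=0:+1/72 = 1/72
3j²(1 3 4; -1 0 1) = Δ·Π!·Σ² = 5/126  (sign -1)
combine: 4πI² = 189·4/63·5/126 = 10/21
take √, sign -1: I = -0.19466390

-0.194664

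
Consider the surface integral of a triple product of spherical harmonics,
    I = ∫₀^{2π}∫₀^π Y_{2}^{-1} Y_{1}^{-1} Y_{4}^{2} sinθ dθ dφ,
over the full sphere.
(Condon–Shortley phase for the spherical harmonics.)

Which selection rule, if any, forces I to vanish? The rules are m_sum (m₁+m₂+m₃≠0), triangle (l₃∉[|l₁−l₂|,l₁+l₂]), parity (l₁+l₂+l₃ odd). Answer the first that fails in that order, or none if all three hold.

triangle

Σmᵢ = 0  ✓
l₃∈[|l₁−l₂|,l₁+l₂]=[1,3], have l₃=4  ✗
Σlᵢ = 7 ⇒ odd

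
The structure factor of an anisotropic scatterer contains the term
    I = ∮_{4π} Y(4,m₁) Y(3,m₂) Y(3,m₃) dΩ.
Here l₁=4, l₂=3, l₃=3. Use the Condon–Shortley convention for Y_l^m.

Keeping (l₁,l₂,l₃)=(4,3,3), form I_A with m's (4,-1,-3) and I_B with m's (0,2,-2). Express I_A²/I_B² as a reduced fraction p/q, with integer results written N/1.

Same 4,3,3: normalisation and zero-m 3j drop out of the ratio.
A: Δ: 4! 4! 2! / 11! → 1/34650; sum: t=0:+1/1152 = 1/1152; 3j²(4 3 3; 4 -1 -3) = Δ·Π!·Σ² = 1/33  (sign +1)
B: Δ: 4! 4! 2! / 11! → 1/34650; sum: t=3:−1/72 t=4:+1/576 = -7/576; 3j²(4 3 3; 0 2 -2) = Δ·Π!·Σ² = 7/198  (sign +1)
I_A²/I_B² = (1/33)/(7/198) = 6/7

6/7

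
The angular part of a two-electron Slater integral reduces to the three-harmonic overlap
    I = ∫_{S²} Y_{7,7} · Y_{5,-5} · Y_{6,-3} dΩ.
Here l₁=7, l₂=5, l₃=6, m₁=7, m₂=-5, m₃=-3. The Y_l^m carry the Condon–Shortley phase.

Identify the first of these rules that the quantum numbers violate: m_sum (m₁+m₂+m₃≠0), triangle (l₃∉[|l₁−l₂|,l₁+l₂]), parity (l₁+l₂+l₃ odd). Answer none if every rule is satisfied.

m₁+m₂+m₃ = 7 − 5 − 3 = -1  ✗
triangle: |7−5|=2 ≤ l₃=6 ≤ 7+5=12
parity: l₁+l₂+l₃ = 18 is even

m_sum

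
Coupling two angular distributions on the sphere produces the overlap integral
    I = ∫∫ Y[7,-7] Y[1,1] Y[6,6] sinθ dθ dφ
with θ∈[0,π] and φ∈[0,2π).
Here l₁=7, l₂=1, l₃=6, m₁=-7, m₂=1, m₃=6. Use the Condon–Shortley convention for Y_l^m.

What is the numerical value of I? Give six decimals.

m-sum 0 ✓  L=14 even ✓  6≤6≤8 ✓
Π(2lᵢ+1) = 15×3×13 = 585
triangle coeff Δ(7,1,6) = 1/1365
Σ_t [1,1]: t=1:−1/518400 = -1/518400
(3j)²=7/195 [(7 1 6; 0 0 0)], sign=-1
Σ_t [2,2]: t=2:+1/958003200 = 1/958003200
(3j)²=1/15 [(7 1 6; -7 1 6)], sign=+1
⇒ 4πI² = 7/5
I = (-1)√(7/5/(4π)) = -0.33377906

-0.333779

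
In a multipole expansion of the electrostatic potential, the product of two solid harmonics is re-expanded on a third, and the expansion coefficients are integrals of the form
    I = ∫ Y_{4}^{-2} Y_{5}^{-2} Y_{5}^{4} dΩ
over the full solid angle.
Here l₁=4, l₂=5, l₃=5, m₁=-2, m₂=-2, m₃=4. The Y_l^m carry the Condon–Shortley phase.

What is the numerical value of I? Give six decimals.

0.118854

Rules hold: Σm=0, L=14 even, 1≤5≤9.
N = 9·11·11 = 1089
Δ = 4!·4!·6!/15! = 1/3153150
Racah Σ t=0..4: t=0:+1/69120 t=1:−1/1728 t=2:+1/576 t=3:−1/1728 t=4:+1/69120 = 7/11520
⇒ 3j(4 5 5; 0 0 0)² = 2/143, sgn -1
Racah Σ t=2..3: t=2:+1/11520 t=3:−1/25920 = 1/20736
⇒ 3j(4 5 5; -2 -2 4)² = 5/429, sgn -1
4πI² = N·(3j₀)²·(3jₘ)² = 30/169
I = +1·√(0.177515/4π) = 0.11885360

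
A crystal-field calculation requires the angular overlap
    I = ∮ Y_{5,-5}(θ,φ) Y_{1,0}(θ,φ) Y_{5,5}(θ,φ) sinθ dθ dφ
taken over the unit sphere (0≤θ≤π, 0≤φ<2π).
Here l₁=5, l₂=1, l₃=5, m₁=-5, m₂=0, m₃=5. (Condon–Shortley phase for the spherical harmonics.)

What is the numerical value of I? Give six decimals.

l₁+l₂+l₃=11 is odd: 3j(l;000)=0 ⇒ I=0

0.000000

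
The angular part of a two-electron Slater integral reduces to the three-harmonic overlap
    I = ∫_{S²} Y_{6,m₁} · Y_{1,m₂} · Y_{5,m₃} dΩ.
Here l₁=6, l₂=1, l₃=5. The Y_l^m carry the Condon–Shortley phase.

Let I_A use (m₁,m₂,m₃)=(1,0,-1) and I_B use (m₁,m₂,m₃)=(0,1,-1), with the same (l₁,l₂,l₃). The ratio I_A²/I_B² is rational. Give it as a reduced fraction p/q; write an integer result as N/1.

Same 6,1,5: normalisation and zero-m 3j drop out of the ratio.
A: Δ: 2! 10! 0! / 13! → 1/858; sum: t=1:−1/17280 = -1/17280; 3j²(6 1 5; 1 0 -1) = Δ·Π!·Σ² = 35/858  (sign -1)
B: Δ: 2! 10! 0! / 13! → 1/858; sum: t=2:+1/34560 = 1/34560; 3j²(6 1 5; 0 1 -1) = Δ·Π!·Σ² = 5/286  (sign +1)
I_A²/I_B² = (35/858)/(5/286) = 7/3

7/3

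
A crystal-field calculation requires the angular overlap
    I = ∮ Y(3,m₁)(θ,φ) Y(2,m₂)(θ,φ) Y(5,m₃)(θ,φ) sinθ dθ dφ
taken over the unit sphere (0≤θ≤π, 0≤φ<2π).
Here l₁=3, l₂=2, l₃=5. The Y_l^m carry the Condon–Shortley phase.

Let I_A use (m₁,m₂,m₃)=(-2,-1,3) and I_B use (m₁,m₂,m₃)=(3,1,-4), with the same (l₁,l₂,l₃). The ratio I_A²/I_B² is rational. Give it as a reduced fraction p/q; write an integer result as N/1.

4/3

Shared (l₁,l₂,l₃)=(3,2,5): N and (l;000)² cancel in I_A²/I_B².
A: Δ = 0!·6!·4!/11! = 1/2310; Racah Σ t=0..0: t=0:+1/720 = 1/720; ⇒ 3j(3 2 5; -2 -1 3)² = 8/165, sgn +1
B: Δ = 0!·6!·4!/11! = 1/2310; Racah Σ t=0..0: t=0:+1/4320 = 1/4320; ⇒ 3j(3 2 5; 3 1 -4)² = 2/55, sgn -1
I_A²/I_B² = (8/165)/(2/55) = 4/3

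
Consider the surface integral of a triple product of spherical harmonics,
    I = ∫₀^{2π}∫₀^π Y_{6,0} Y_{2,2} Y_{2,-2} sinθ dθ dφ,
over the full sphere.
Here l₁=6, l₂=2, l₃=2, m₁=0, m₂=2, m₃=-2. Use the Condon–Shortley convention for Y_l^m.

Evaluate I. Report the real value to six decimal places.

0.000000

|6−2|≤2≤6+2 violated ⇒ I = 0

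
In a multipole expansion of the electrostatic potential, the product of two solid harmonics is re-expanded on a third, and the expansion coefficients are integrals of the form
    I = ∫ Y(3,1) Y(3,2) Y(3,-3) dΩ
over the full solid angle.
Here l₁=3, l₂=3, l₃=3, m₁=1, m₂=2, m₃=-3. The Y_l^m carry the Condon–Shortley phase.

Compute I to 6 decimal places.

Σlᵢ=9 odd — θ-integrand is odd under cosθ→−cosθ; I=0

0.000000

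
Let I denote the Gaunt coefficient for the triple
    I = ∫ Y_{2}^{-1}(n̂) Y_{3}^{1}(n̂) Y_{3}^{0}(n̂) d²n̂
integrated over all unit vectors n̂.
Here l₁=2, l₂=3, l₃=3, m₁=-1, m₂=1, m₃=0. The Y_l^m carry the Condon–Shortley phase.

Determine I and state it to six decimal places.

Checks pass: Σm=0; 8 even; l₃=3∈[1,5].
(2·2+1)(2·3+1)(2·3+1) = 245
Δ: 2! 2! 4! / 9! → 1/3780
sum: t=0:+1/24 t=1:−1/4 t=2:+1/24 = -1/6
3j²(2 3 3; 0 0 0) = Δ·Π!·Σ² = 4/105  (sign +1)
sum: t=1:−1/12 t=2:+1/8 = 1/24
3j²(2 3 3; -1 1 0) = Δ·Π!·Σ² = 1/210  (sign -1)
combine: 4πI² = 245·4/105·1/210 = 2/45
take √, sign -1: I = -0.05947080

-0.059471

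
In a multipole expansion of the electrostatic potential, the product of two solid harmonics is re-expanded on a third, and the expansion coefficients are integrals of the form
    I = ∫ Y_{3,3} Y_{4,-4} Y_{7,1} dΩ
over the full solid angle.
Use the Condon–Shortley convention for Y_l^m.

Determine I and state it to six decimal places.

-0.006738

Rules hold: Σm=0, L=14 even, 1≤7≤7.
N = 7·9·15 = 945
Δ = 0!·6!·8!/15! = 1/45045
Racah Σ t=0..0: t=0:+1/20736 = 1/20736
⇒ 3j(3 4 7; 0 0 0)² = 35/1287, sgn -1
Racah Σ t=0..0: t=0:+1/29030400 = 1/29030400
⇒ 3j(3 4 7; 3 -4 1)² = 1/45045, sgn +1
4πI² = N·(3j₀)²·(3jₘ)² = 35/61347
I = -1·√(0.000570525/4π) = -0.00673802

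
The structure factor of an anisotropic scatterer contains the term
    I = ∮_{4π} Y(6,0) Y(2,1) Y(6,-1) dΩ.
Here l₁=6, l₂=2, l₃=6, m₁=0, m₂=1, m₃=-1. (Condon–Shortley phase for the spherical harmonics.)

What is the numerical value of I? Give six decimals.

-0.030344

Checks pass: Σm=0; 14 even; l₃=6∈[4,8].
(2·6+1)(2·2+1)(2·6+1) = 845
Δ: 2! 10! 2! / 15! → 1/90090
sum: t=0:+1/69120 t=1:−1/14400 t=2:+1/69120 = -7/172800
3j²(6 2 6; 0 0 0) = Δ·Π!·Σ² = 14/715  (sign -1)
sum: t=1:−1/28800 t=2:+1/34560 = -1/172800
3j²(6 2 6; 0 1 -1) = Δ·Π!·Σ² = 1/1430  (sign +1)
combine: 4πI² = 845·14/715·1/1430 = 7/605
take √, sign -1: I = -0.03034355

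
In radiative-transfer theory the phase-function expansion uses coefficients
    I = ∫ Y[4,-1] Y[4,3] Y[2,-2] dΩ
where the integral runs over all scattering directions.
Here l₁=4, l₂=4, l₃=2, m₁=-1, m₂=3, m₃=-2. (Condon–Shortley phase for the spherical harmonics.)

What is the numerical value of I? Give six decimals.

0.159270

Checks pass: Σm=0; 10 even; l₃=2∈[0,8].
(2·4+1)(2·4+1)(2·2+1) = 405
Δ: 6! 2! 2! / 11! → 1/13860
sum: t=2:+1/192 t=3:−1/36 t=4:+1/192 = -5/288
3j²(4 4 2; 0 0 0) = Δ·Π!·Σ² = 20/693  (sign -1)
sum: t=5:−1/480 = -1/480
3j²(4 4 2; -1 3 -2) = Δ·Π!·Σ² = 3/110  (sign -1)
combine: 4πI² = 405·20/693·3/110 = 270/847
take √, sign +1: I = 0.15927046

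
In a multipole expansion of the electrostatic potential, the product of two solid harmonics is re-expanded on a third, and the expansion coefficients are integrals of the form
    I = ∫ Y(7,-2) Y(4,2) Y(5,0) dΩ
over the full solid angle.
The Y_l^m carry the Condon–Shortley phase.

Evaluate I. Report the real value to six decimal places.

-0.014400

Rules hold: Σm=0, L=16 even, 3≤5≤11.
N = 15·9·11 = 1485
Δ = 6!·8!·2!/17! = 1/6126120
Racah Σ t=2..4: t=2:+1/69120 t=3:−1/20736 t=4:+1/69120 = -1/51840
⇒ 3j(7 4 5; 0 0 0)² = 280/21879, sgn +1
Racah Σ t=4..6: t=4:+1/69120 t=5:−1/69120 t=6:+1/1036800 = 1/1036800
⇒ 3j(7 4 5; -2 2 0)² = 1/7293, sgn -1
4πI² = N·(3j₀)²·(3jₘ)² = 1400/537251
I = -1·√(0.00260586/4π) = -0.01440026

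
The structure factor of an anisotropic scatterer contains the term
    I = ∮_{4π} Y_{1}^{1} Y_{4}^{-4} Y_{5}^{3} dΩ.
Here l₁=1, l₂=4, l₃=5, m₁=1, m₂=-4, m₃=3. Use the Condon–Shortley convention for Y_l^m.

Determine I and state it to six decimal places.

Checks pass: Σm=0; 10 even; l₃=5∈[3,5].
(2·1+1)(2·4+1)(2·5+1) = 297
Δ: 0! 2! 8! / 11! → 1/495
sum: t=0:+1/576 = 1/576
3j²(1 4 5; 0 0 0) = Δ·Π!·Σ² = 5/99  (sign -1)
sum: t=0:+1/80640 = 1/80640
3j²(1 4 5; 1 -4 3) = Δ·Π!·Σ² = 1/495  (sign +1)
combine: 4πI² = 297·5/99·1/495 = 1/33
take √, sign -1: I = -0.04910640

-0.049106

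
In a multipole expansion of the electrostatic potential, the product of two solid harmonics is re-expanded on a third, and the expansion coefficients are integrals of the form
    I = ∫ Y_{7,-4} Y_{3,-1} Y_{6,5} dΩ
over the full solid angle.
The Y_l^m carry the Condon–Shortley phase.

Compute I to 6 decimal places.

-0.173403

Rules hold: Σm=0, L=16 even, 4≤6≤10.
N = 15·7·13 = 1365
Δ = 4!·10!·2!/17! = 1/2042040
Racah Σ t=1..3: t=1:−1/207360 t=2:+1/57600 t=3:−1/207360 = 1/129600
⇒ 3j(7 3 6; 0 0 0)² = 168/12155, sgn +1
Racah Σ t=1..2: t=1:−1/21772800 t=2:+1/2903040 = 13/43545600
⇒ 3j(7 3 6; -4 -1 5)² = 143/7140, sgn -1
4πI² = N·(3j₀)²·(3jₘ)² = 546/1445
I = -1·√(0.377855/4π) = -0.17340334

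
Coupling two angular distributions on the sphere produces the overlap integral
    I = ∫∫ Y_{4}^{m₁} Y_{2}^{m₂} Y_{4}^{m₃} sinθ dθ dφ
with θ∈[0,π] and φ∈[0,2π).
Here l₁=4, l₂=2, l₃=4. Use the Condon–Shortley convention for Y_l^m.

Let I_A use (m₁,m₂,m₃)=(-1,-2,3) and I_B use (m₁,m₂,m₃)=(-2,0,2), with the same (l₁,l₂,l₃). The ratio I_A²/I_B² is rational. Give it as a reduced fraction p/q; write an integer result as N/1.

189/32

l's match ⇒ only the (l;m) 3-j factors differ between A and B.
A: triangle coeff Δ(4,2,4) = 1/13860; Σ_t [0,0]: t=0:+1/480 = 1/480; (3j)²=3/110 [(4 2 4; -1 -2 3)], sign=-1
B: triangle coeff Δ(4,2,4) = 1/13860; Σ_t [0,2]: t=0:+1/2880 t=1:−1/120 t=2:+1/192 = -1/360; (3j)²=16/3465 [(4 2 4; -2 0 2)], sign=-1
I_A²/I_B² = (3/110)/(16/3465) = 189/32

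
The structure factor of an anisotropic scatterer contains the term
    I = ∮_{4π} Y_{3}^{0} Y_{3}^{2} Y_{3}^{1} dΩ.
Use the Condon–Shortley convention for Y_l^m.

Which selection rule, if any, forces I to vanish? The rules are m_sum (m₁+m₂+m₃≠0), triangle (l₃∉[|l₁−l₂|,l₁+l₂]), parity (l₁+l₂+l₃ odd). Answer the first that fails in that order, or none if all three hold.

m_sum

azimuthal sum: 0 + 2 + 1 = 3  ✗
0 ≤ 3 ≤ 6 (triangle on l)
L = 3 + 3 + 3 = 9 (odd)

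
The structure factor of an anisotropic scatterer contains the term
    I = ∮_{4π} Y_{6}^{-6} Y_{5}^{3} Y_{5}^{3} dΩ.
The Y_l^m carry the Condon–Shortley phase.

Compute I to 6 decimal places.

m-sum 0 ✓  L=16 even ✓  1≤5≤11 ✓
Π(2lᵢ+1) = 13×11×11 = 1573
triangle coeff Δ(6,5,5) = 1/28588560
Σ_t [1,5]: t=1:−1/345600 t=2:+1/13824 t=3:−1/5184 t=4:+1/13824 t=5:−1/345600 = -7/129600
(3j)²=80/7293 [(6 5 5; 0 0 0)], sign=+1
Σ_t [6,6]: t=6:+1/2073600 = 1/2073600
(3j)²=28/1105 [(6 5 5; -6 3 3)], sign=+1
⇒ 4πI² = 4928/11271
I = (+1)√(4928/11271/(4π)) = 0.18653022

0.186530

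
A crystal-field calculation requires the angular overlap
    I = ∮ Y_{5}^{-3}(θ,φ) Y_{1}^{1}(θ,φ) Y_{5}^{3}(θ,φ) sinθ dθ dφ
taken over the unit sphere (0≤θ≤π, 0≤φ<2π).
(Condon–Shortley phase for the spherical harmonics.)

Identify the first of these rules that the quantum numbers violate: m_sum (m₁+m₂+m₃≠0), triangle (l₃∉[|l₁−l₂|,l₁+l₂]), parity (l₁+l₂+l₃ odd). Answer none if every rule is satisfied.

m_sum

Σmᵢ = 1  ✗
l₃∈[|l₁−l₂|,l₁+l₂]=[4,6], have l₃=5
Σlᵢ = 11 ⇒ odd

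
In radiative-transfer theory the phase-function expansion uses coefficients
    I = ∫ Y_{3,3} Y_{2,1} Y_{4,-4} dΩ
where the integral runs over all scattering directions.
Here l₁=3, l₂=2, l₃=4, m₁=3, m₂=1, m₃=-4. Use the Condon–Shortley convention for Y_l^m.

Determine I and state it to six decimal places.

0.000000

l₁+l₂+l₃=9 is odd: 3j(l;000)=0 ⇒ I=0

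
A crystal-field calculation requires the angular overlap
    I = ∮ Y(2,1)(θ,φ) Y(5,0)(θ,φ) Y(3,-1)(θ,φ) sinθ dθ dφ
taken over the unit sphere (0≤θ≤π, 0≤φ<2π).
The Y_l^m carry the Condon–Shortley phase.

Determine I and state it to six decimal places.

0.169433

m-sum 0 ✓  L=10 even ✓  3≤3≤7 ✓
Π(2lᵢ+1) = 5×11×7 = 385
triangle coeff Δ(2,5,3) = 1/2310
Σ_t [2,2]: t=2:+1/144 = 1/144
(3j)²=10/231 [(2 5 3; 0 0 0)], sign=-1
Σ_t [1,1]: t=1:−1/288 = -1/288
(3j)²=5/231 [(2 5 3; 1 0 -1)], sign=-1
⇒ 4πI² = 250/693
I = (+1)√(250/693/(4π)) = 0.16943318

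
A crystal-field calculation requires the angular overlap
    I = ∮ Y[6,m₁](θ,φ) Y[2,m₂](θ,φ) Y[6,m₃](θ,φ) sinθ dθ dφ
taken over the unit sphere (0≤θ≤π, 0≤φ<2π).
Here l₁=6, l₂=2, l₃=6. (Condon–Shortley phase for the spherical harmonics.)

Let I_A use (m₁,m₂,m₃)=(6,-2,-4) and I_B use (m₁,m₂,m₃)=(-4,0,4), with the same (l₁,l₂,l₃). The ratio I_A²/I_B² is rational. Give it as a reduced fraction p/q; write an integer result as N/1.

11/1

Same 6,2,6: normalisation and zero-m 3j drop out of the ratio.
A: Δ: 2! 10! 2! / 15! → 1/90090; sum: t=0:+1/14515200 = 1/14515200; 3j²(6 2 6; 6 -2 -4) = Δ·Π!·Σ² = 2/455  (sign +1)
B: Δ: 2! 10! 2! / 15! → 1/90090; sum: t=0:+1/14515200 t=1:−1/362880 t=2:+1/322560 = 1/2419200; 3j²(6 2 6; -4 0 4) = Δ·Π!·Σ² = 2/5005  (sign +1)
I_A²/I_B² = (2/455)/(2/5005) = 11/1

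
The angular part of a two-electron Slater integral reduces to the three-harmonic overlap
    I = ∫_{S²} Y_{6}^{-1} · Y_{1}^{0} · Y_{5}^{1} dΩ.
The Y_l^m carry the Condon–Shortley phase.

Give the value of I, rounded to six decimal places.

Checks pass: Σm=0; 12 even; l₃=5∈[5,7].
(2·6+1)(2·1+1)(2·5+1) = 429
Δ: 2! 10! 0! / 13! → 1/858
sum: t=1:−1/14400 = -1/14400
3j²(6 1 5; 0 0 0) = Δ·Π!·Σ² = 6/143  (sign +1)
sum: t=1:−1/17280 = -1/17280
3j²(6 1 5; -1 0 1) = Δ·Π!·Σ² = 35/858  (sign -1)
combine: 4πI² = 429·6/143·35/858 = 105/143
take √, sign -1: I = -0.24172507

-0.241725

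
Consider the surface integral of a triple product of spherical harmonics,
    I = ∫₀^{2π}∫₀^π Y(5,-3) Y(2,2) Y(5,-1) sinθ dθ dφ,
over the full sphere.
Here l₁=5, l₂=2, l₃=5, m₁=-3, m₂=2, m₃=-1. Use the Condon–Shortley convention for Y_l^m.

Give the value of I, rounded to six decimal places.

0.000000

-3 + 2 − 1 = -2 ≠ 0: azimuthal integral kills it; I = 0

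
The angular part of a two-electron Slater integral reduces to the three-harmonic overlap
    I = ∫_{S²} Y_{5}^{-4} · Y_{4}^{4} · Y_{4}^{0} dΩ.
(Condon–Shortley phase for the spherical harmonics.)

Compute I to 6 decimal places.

L=13 odd ⇒ parity kills the (l;000) factor ⇒ I = 0

0.000000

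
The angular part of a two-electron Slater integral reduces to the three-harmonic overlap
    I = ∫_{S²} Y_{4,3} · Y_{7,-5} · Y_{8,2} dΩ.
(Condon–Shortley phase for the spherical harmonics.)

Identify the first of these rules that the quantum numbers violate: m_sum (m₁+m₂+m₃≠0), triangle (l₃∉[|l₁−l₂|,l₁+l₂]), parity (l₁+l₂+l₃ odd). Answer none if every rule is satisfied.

parity

azimuthal sum: 3 − 5 + 2 = 0  ✓
3 ≤ 8 ≤ 11 (triangle on l)  ✓
L = 4 + 7 + 8 = 19 (odd)  ✗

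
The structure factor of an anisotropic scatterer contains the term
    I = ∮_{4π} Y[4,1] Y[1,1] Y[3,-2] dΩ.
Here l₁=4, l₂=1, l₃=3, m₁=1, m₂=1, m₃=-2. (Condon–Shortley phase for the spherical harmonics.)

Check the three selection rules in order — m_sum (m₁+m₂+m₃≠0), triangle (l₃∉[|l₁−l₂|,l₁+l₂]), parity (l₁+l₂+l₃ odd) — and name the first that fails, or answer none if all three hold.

none

Σmᵢ = 0  ✓
l₃∈[|l₁−l₂|,l₁+l₂]=[3,5], have l₃=3  ✓
Σlᵢ = 8 ⇒ even  ✓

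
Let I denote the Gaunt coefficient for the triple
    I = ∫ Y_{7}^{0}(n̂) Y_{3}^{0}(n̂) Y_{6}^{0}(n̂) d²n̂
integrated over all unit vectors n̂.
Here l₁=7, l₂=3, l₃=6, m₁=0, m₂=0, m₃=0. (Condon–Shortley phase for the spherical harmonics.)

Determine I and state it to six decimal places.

Checks pass: Σm=0; 16 even; l₃=6∈[4,10].
(2·7+1)(2·3+1)(2·6+1) = 1365
Δ: 4! 10! 2! / 17! → 1/2042040
sum: t=1:−1/207360 t=2:+1/57600 t=3:−1/207360 = 1/129600
3j²(7 3 6; 0 0 0) = Δ·Π!·Σ² = 168/12155  (sign +1)
(m-triple is (0,0,0) — same symbol as above.)
combine: 4πI² = 1365·168/12155·168/12155 = 592704/2272985
take √, sign +1: I = 0.14405081

0.144051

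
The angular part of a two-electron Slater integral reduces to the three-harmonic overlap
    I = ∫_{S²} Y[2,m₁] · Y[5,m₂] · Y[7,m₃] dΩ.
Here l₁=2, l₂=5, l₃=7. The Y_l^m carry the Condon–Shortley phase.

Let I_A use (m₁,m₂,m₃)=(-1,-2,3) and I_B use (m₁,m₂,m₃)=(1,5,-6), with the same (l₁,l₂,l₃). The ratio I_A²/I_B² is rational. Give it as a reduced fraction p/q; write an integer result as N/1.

Shared (l₁,l₂,l₃)=(2,5,7): N and (l;000)² cancel in I_A²/I_B².
A: Δ = 0!·4!·10!/15! = 1/15015; Racah Σ t=0..0: t=0:+1/181440 = 1/181440; ⇒ 3j(2 5 7; -1 -2 3)² = 32/1001, sgn +1
B: Δ = 0!·4!·10!/15! = 1/15015; Racah Σ t=0..0: t=0:+1/21772800 = 1/21772800; ⇒ 3j(2 5 7; 1 5 -6)² = 2/105, sgn -1
I_A²/I_B² = (32/1001)/(2/105) = 240/143

240/143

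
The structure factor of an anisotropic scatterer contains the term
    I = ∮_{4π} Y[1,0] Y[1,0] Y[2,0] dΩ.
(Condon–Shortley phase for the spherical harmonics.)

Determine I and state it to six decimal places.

Checks pass: Σm=0; 4 even; l₃=2∈[0,2].
(2·1+1)(2·1+1)(2·2+1) = 45
Δ: 0! 2! 2! / 5! → 1/30
sum: t=0:+1/1 = 1/1
3j²(1 1 2; 0 0 0) = Δ·Π!·Σ² = 2/15  (sign +1)
(m-triple is (0,0,0) — same symbol as above.)
combine: 4πI² = 45·2/15·2/15 = 4/5
take √, sign +1: I = 0.25231325

0.252313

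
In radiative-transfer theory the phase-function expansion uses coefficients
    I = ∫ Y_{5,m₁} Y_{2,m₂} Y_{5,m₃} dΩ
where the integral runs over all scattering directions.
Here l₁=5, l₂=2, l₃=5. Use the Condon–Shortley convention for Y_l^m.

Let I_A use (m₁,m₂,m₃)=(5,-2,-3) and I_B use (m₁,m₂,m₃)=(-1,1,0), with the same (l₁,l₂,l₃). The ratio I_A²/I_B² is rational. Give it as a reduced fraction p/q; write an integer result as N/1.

6/1

Same 5,2,5: normalisation and zero-m 3j drop out of the ratio.
A: Δ: 2! 8! 2! / 13! → 1/38610; sum: t=0:+1/161280 = 1/161280; 3j²(5 2 5; 5 -2 -3) = Δ·Π!·Σ² = 1/143  (sign +1)
B: Δ: 2! 8! 2! / 13! → 1/38610; sum: t=1:−1/1440 t=2:+1/1152 = 1/5760; 3j²(5 2 5; -1 1 0) = Δ·Π!·Σ² = 1/858  (sign -1)
I_A²/I_B² = (1/143)/(1/858) = 6/1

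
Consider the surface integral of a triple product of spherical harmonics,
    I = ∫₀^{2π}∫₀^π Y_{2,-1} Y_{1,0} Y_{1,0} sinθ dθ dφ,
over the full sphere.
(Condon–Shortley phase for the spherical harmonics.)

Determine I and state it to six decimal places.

m-sum = -1 + 0 + 0 = -1 ≠ 0 ⇒ I = 0

0.000000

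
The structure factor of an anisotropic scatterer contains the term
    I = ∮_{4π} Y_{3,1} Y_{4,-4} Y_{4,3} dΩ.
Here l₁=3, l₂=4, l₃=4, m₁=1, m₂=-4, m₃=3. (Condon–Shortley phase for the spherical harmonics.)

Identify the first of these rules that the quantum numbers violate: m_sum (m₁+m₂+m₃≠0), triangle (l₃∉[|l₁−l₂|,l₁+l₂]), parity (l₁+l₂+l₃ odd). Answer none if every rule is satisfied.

azimuthal sum: 1 − 4 + 3 = 0  ✓
1 ≤ 4 ≤ 7 (triangle on l)  ✓
L = 3 + 4 + 4 = 11 (odd)  ✗

parity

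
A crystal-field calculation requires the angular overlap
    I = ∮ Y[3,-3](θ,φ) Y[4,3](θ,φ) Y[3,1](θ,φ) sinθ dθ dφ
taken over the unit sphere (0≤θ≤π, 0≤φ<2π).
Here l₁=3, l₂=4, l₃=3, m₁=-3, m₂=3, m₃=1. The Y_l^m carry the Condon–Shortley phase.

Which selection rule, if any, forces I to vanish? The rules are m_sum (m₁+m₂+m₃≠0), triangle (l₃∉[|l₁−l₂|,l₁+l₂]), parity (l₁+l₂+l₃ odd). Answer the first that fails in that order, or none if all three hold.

m_sum

m₁+m₂+m₃ = -3 + 3 + 1 = 1  ✗
triangle: |3−4|=1 ≤ l₃=3 ≤ 3+4=7
parity: l₁+l₂+l₃ = 10 is even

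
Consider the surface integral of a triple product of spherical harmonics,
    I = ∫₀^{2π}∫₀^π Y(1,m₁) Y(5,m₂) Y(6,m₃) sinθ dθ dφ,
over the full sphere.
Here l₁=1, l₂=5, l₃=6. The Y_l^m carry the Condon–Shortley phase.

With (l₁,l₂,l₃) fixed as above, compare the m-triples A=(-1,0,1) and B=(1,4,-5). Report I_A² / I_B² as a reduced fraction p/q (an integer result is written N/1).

l's match ⇒ only the (l;m) 3-j factors differ between A and B.
A: triangle coeff Δ(1,5,6) = 1/858; Σ_t [0,0]: t=0:+1/28800 = 1/28800; (3j)²=7/286 [(1 5 6; -1 0 1)], sign=-1
B: triangle coeff Δ(1,5,6) = 1/858; Σ_t [0,0]: t=0:+1/725760 = 1/725760; (3j)²=5/78 [(1 5 6; 1 4 -5)], sign=-1
I_A²/I_B² = (7/286)/(5/78) = 21/55

21/55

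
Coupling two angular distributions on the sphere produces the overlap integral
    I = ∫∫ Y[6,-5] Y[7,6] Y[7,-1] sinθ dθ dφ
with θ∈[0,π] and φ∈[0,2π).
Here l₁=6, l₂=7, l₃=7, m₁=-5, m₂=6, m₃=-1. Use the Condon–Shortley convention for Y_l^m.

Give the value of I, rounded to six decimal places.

0.141500

Checks pass: Σm=0; 20 even; l₃=7∈[1,13].
(2·6+1)(2·7+1)(2·7+1) = 2925
Δ: 6! 6! 8! / 21! → 1/2444321880
sum: t=0:+1/2612736000 t=1:−1/20736000 t=2:+1/1658880 t=3:−1/746496 t=4:+1/1658880 t=5:−1/20736000 t=6:+1/2612736000 = -1/4354560
3j²(6 7 7; 0 0 0) = Δ·Π!·Σ² = 1000/138567  (sign +1)
sum: t=5:−1/3483648000 t=6:+1/435456000 = 1/497664000
3j²(6 7 7; -5 6 -1) = Δ·Π!·Σ² = 77/6460  (sign +1)
combine: 4πI² = 2925·1000/138567·77/6460 = 26250/104329
take √, sign +1: I = 0.14150025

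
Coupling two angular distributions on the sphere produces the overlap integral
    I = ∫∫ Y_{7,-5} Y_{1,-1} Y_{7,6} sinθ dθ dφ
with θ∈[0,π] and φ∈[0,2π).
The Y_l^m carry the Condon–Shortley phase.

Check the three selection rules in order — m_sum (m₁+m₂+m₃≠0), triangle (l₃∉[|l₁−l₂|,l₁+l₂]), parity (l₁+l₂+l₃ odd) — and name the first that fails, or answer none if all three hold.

parity

m₁+m₂+m₃ = -5 − 1 + 6 = 0  ✓
triangle: |7−1|=6 ≤ l₃=7 ≤ 7+1=8  ✓
parity: l₁+l₂+l₃ = 15 is odd  ✗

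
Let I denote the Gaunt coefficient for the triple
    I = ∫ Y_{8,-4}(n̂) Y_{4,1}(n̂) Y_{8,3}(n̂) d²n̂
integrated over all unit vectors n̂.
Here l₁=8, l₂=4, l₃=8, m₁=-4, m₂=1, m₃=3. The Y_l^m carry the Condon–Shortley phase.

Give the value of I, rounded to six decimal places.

Rules hold: Σm=0, L=20 even, 4≤8≤12.
N = 17·9·17 = 2601
Δ = 4!·12!·4!/21! = 1/185175900
Racah Σ t=0..4: t=0:+1/557383680 t=1:−1/21772800 t=2:+1/8294400 t=3:−1/21772800 t=4:+1/557383680 = 1/30965760
⇒ 3j(8 4 8; 0 0 0)² = 36/4199, sgn +1
Racah Σ t=1..4: t=1:−1/5748019200 t=2:+1/174182400 t=3:−1/52254720 t=4:+1/139345920 = -7/1094860800
⇒ 3j(8 4 8; -4 1 3)² = 147/16796, sgn +1
4πI² = N·(3j₀)²·(3jₘ)² = 11907/61009
I = +1·√(0.195168/4π) = 0.12462331

0.124623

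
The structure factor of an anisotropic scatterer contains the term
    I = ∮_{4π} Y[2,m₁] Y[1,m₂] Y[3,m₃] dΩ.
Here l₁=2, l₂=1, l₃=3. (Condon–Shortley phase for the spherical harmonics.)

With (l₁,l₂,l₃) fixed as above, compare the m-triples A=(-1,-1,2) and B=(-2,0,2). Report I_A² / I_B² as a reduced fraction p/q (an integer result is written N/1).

Same 2,1,3: normalisation and zero-m 3j drop out of the ratio.
A: Δ: 0! 4! 2! / 7! → 1/105; sum: t=0:+1/12 = 1/12; 3j²(2 1 3; -1 -1 2) = Δ·Π!·Σ² = 2/21  (sign -1)
B: Δ: 0! 4! 2! / 7! → 1/105; sum: t=0:+1/24 = 1/24; 3j²(2 1 3; -2 0 2) = Δ·Π!·Σ² = 1/21  (sign -1)
I_A²/I_B² = (2/21)/(1/21) = 2/1

2/1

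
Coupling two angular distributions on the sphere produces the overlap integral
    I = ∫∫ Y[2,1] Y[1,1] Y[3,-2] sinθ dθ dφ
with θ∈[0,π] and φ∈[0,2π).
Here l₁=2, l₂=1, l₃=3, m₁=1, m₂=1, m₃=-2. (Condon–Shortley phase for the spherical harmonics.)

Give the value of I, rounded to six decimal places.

Checks pass: Σm=0; 6 even; l₃=3∈[1,3].
(2·2+1)(2·1+1)(2·3+1) = 105
Δ: 0! 4! 2! / 7! → 1/105
sum: t=0:+1/4 = 1/4
3j²(2 1 3; 0 0 0) = Δ·Π!·Σ² = 3/35  (sign -1)
sum: t=0:+1/12 = 1/12
3j²(2 1 3; 1 1 -2) = Δ·Π!·Σ² = 2/21  (sign -1)
combine: 4πI² = 105·3/35·2/21 = 6/7
take √, sign +1: I = 0.26116903

0.261169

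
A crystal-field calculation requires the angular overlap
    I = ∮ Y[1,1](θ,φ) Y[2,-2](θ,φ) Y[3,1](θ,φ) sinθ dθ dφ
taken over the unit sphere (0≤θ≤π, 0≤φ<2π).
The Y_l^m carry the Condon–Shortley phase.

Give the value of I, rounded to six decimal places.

Rules hold: Σm=0, L=6 even, 1≤3≤3.
N = 3·5·7 = 105
Δ = 0!·2!·4!/7! = 1/105
Racah Σ t=0..0: t=0:+1/4 = 1/4
⇒ 3j(1 2 3; 0 0 0)² = 3/35, sgn -1
Racah Σ t=0..0: t=0:+1/48 = 1/48
⇒ 3j(1 2 3; 1 -2 1)² = 1/105, sgn +1
4πI² = N·(3j₀)²·(3jₘ)² = 3/35
I = -1·√(0.0857143/4π) = -0.08258890

-0.082589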